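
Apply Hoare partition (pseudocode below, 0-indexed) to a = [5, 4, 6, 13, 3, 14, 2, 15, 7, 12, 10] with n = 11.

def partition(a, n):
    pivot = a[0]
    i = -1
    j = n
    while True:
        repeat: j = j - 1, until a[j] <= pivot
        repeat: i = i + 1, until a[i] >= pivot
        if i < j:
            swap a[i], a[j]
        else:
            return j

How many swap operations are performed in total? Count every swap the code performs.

2

pivot=5
j stops at 6 (2), i stops at 0 (5); swap ⇒ [2, 4, 6, 13, 3, 14, 5, 15, 7, 12, 10]
j stops at 4 (3), i stops at 2 (6); swap ⇒ [2, 4, 3, 13, 6, 14, 5, 15, 7, 12, 10]
j stops at 2, i stops at 3; i≥j ⇒ return 2. a=[2, 4, 3, 13, 6, 14, 5, 15, 7, 12, 10]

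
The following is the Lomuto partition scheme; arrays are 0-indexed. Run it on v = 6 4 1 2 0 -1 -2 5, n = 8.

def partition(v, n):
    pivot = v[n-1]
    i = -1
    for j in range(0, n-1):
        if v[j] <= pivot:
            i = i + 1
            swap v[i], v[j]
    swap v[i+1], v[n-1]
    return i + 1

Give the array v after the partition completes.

pivot = v[7] = 5; i = -1
j=0: v[0]=6 > 5 → no swap
j=1: v[1]=4 ≤ 5 → i=0, swap v[0],v[1] → 4 6 1 2 0 -1 -2 5
j=2: v[2]=1 ≤ 5 → i=1, swap v[1],v[2] → 4 1 6 2 0 -1 -2 5
j=3: v[3]=2 ≤ 5 → i=2, swap v[2],v[3] → 4 1 2 6 0 -1 -2 5
j=4: v[4]=0 ≤ 5 → i=3, swap v[3],v[4] → 4 1 2 0 6 -1 -2 5
j=5: v[5]=-1 ≤ 5 → i=4, swap v[4],v[5] → 4 1 2 0 -1 6 -2 5
j=6: v[6]=-2 ≤ 5 → i=5, swap v[5],v[6] → 4 1 2 0 -1 -2 6 5
final swap v[6],v[7] → 4 1 2 0 -1 -2 5 6; return 6

4 1 2 0 -1 -2 5 6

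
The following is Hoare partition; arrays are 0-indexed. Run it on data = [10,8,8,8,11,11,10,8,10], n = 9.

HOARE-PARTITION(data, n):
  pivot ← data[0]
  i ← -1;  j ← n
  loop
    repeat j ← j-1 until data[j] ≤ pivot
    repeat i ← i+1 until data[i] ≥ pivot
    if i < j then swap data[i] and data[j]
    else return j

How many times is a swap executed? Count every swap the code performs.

pivot = data[0] = 10; i = -1, j = 9
j→8 (data[8]=10≤10), i→0 (data[0]=10≥10); i<j, swap → [10,8,8,8,11,11,10,8,10]
j→7 (data[7]=8≤10), i→4 (data[4]=11≥10); i<j, swap → [10,8,8,8,8,11,10,11,10]
j→6 (data[6]=10≤10), i→5 (data[5]=11≥10); i<j, swap → [10,8,8,8,8,10,11,11,10]
j→5, i→6; i≥j, return j=5. data = [10,8,8,8,8,10,11,11,10]

3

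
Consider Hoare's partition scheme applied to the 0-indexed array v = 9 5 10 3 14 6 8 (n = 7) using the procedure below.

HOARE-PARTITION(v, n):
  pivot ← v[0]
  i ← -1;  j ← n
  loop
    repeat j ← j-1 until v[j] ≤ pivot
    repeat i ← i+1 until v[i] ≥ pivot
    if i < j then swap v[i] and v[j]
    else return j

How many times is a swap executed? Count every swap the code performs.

2

pivot = v[0] = 9; i = -1, j = 7
j→6 (v[6]=8≤9), i→0 (v[0]=9≥9); i<j, swap → 8 5 10 3 14 6 9
j→5 (v[5]=6≤9), i→2 (v[2]=10≥9); i<j, swap → 8 5 6 3 14 10 9
j→3, i→4; i≥j, return j=3. v = 8 5 6 3 14 10 9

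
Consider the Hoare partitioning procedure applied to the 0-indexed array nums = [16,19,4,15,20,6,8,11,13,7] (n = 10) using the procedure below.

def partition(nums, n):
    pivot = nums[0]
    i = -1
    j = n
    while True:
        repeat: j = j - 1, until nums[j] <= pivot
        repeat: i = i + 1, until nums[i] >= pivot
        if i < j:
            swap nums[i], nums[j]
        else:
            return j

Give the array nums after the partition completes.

pivot=16
j stops at 9 (7), i stops at 0 (16); swap ⇒ [7,19,4,15,20,6,8,11,13,16]
j stops at 8 (13), i stops at 1 (19); swap ⇒ [7,13,4,15,20,6,8,11,19,16]
j stops at 7 (11), i stops at 4 (20); swap ⇒ [7,13,4,15,11,6,8,20,19,16]
j stops at 6, i stops at 7; i≥j ⇒ return 6. nums=[7,13,4,15,11,6,8,20,19,16]

[7,13,4,15,11,6,8,20,19,16]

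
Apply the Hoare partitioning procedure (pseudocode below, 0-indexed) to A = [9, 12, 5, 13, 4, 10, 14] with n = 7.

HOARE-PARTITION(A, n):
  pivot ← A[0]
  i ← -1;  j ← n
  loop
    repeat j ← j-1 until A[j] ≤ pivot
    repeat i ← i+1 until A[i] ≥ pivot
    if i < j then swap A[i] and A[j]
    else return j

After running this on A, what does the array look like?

[4, 5, 12, 13, 9, 10, 14]

pivot = A[0] = 9; i = -1, j = 7
j→4 (A[4]=4≤9), i→0 (A[0]=9≥9); i<j, swap → [4, 12, 5, 13, 9, 10, 14]
j→2 (A[2]=5≤9), i→1 (A[1]=12≥9); i<j, swap → [4, 5, 12, 13, 9, 10, 14]
j→1, i→2; i≥j, return j=1. A = [4, 5, 12, 13, 9, 10, 14]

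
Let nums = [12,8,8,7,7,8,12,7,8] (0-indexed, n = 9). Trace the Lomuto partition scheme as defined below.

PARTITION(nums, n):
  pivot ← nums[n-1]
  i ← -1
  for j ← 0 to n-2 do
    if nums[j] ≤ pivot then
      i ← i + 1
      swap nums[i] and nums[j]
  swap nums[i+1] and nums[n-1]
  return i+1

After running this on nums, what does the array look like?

[8,8,7,7,8,7,8,12,12]

pivot = nums[8] = 8; i = -1
j=0: nums[0]=12 > 8 → no swap
j=1: nums[1]=8 ≤ 8 → i=0, swap nums[0],nums[1] → [8,12,8,7,7,8,12,7,8]
j=2: nums[2]=8 ≤ 8 → i=1, swap nums[1],nums[2] → [8,8,12,7,7,8,12,7,8]
j=3: nums[3]=7 ≤ 8 → i=2, swap nums[2],nums[3] → [8,8,7,12,7,8,12,7,8]
j=4: nums[4]=7 ≤ 8 → i=3, swap nums[3],nums[4] → [8,8,7,7,12,8,12,7,8]
j=5: nums[5]=8 ≤ 8 → i=4, swap nums[4],nums[5] → [8,8,7,7,8,12,12,7,8]
j=6: nums[6]=12 > 8 → no swap
j=7: nums[7]=7 ≤ 8 → i=5, swap nums[5],nums[7] → [8,8,7,7,8,7,12,12,8]
final swap nums[6],nums[8] → [8,8,7,7,8,7,8,12,12]; return 6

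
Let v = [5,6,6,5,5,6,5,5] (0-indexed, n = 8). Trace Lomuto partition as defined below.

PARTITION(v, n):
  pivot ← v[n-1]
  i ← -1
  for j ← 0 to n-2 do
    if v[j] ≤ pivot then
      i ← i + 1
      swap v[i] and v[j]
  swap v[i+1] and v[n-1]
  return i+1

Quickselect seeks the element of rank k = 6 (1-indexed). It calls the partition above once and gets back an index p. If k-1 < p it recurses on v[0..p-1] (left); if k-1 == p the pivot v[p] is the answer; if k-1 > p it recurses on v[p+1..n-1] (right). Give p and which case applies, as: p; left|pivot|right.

4; right

pivot = v[7] = 5; i = -1
j=0: v[0]=5 ≤ 5 → i=0, swap v[0],v[0] (no change) → [5,6,6,5,5,6,5,5]
j=1: v[1]=6 > 5 → no swap
j=2: v[2]=6 > 5 → no swap
j=3: v[3]=5 ≤ 5 → i=1, swap v[1],v[3] → [5,5,6,6,5,6,5,5]
j=4: v[4]=5 ≤ 5 → i=2, swap v[2],v[4] → [5,5,5,6,6,6,5,5]
j=5: v[5]=6 > 5 → no swap
j=6: v[6]=5 ≤ 5 → i=3, swap v[3],v[6] → [5,5,5,5,6,6,6,5]
final swap v[4],v[7] → [5,5,5,5,5,6,6,6]; return 4
p = 4; k-1 = 5 > 4 ⇒ right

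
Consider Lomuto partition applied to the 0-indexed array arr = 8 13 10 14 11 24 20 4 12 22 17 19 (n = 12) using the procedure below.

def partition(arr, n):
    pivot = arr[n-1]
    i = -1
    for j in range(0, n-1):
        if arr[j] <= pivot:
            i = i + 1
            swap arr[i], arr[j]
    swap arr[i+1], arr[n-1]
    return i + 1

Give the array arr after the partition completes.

pivot = arr[11] = 19; i = -1
j=0: arr[0]=8 ≤ 19 → i=0, swap arr[0],arr[0] (no change) → 8 13 10 14 11 24 20 4 12 22 17 19
j=1: arr[1]=13 ≤ 19 → i=1, swap arr[1],arr[1] (no change) → 8 13 10 14 11 24 20 4 12 22 17 19
j=2: arr[2]=10 ≤ 19 → i=2, swap arr[2],arr[2] (no change) → 8 13 10 14 11 24 20 4 12 22 17 19
j=3: arr[3]=14 ≤ 19 → i=3, swap arr[3],arr[3] (no change) → 8 13 10 14 11 24 20 4 12 22 17 19
j=4: arr[4]=11 ≤ 19 → i=4, swap arr[4],arr[4] (no change) → 8 13 10 14 11 24 20 4 12 22 17 19
j=5: arr[5]=24 > 19 → no swap
j=6: arr[6]=20 > 19 → no swap
j=7: arr[7]=4 ≤ 19 → i=5, swap arr[5],arr[7] → 8 13 10 14 11 4 20 24 12 22 17 19
j=8: arr[8]=12 ≤ 19 → i=6, swap arr[6],arr[8] → 8 13 10 14 11 4 12 24 20 22 17 19
j=9: arr[9]=22 > 19 → no swap
j=10: arr[10]=17 ≤ 19 → i=7, swap arr[7],arr[10] → 8 13 10 14 11 4 12 17 20 22 24 19
final swap arr[8],arr[11] → 8 13 10 14 11 4 12 17 19 22 24 20; return 8

8 13 10 14 11 4 12 17 19 22 24 20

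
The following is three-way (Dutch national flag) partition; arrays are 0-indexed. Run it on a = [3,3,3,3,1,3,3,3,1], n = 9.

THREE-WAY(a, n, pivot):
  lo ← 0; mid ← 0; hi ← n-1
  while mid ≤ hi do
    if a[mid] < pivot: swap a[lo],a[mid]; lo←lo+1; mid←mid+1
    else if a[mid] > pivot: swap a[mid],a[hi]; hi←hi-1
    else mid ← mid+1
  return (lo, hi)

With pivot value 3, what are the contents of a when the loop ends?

[1,1,3,3,3,3,3,3,3]

pivot = 3; lo=0, mid=0, hi=8
a[mid]=3=3: mid=1
a[mid]=3=3: mid=2
a[mid]=3=3: mid=3
a[mid]=3=3: mid=4
a[mid]=1<3: swap a[0],a[4]; lo=1,mid=5 → [1,3,3,3,3,3,3,3,1]
a[mid]=3=3: mid=6
a[mid]=3=3: mid=7
a[mid]=3=3: mid=8
a[mid]=1<3: swap a[1],a[8]; lo=2,mid=9 → [1,1,3,3,3,3,3,3,3]
end: lo=2, hi=8; a = [1,1,3,3,3,3,3,3,3]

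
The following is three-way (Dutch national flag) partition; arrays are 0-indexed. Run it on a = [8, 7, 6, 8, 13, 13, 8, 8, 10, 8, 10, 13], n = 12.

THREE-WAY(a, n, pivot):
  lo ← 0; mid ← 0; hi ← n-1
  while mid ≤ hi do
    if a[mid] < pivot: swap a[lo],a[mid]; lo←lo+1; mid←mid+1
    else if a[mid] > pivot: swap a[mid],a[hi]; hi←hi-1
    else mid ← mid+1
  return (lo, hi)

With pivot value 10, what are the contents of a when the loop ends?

pivot = 10; lo=0, mid=0, hi=11
a[mid]=8<10: swap a[0],a[0]; lo=1,mid=1 → [8, 7, 6, 8, 13, 13, 8, 8, 10, 8, 10, 13]
a[mid]=7<10: swap a[1],a[1]; lo=2,mid=2 → [8, 7, 6, 8, 13, 13, 8, 8, 10, 8, 10, 13]
a[mid]=6<10: swap a[2],a[2]; lo=3,mid=3 → [8, 7, 6, 8, 13, 13, 8, 8, 10, 8, 10, 13]
a[mid]=8<10: swap a[3],a[3]; lo=4,mid=4 → [8, 7, 6, 8, 13, 13, 8, 8, 10, 8, 10, 13]
a[mid]=13>10: swap a[4],a[11]; hi=10 → [8, 7, 6, 8, 13, 13, 8, 8, 10, 8, 10, 13]
a[mid]=13>10: swap a[4],a[10]; hi=9 → [8, 7, 6, 8, 10, 13, 8, 8, 10, 8, 13, 13]
a[mid]=10=10: mid=5
a[mid]=13>10: swap a[5],a[9]; hi=8 → [8, 7, 6, 8, 10, 8, 8, 8, 10, 13, 13, 13]
a[mid]=8<10: swap a[4],a[5]; lo=5,mid=6 → [8, 7, 6, 8, 8, 10, 8, 8, 10, 13, 13, 13]
a[mid]=8<10: swap a[5],a[6]; lo=6,mid=7 → [8, 7, 6, 8, 8, 8, 10, 8, 10, 13, 13, 13]
a[mid]=8<10: swap a[6],a[7]; lo=7,mid=8 → [8, 7, 6, 8, 8, 8, 8, 10, 10, 13, 13, 13]
a[mid]=10=10: mid=9
end: lo=7, hi=8; a = [8, 7, 6, 8, 8, 8, 8, 10, 10, 13, 13, 13]

[8, 7, 6, 8, 8, 8, 8, 10, 10, 13, 13, 13]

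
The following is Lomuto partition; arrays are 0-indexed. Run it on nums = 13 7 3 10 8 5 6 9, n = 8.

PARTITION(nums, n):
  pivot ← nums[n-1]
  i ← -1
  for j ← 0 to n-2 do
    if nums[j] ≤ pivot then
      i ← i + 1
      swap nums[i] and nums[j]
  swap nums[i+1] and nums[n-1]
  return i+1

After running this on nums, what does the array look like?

7 3 8 5 6 9 13 10

pivot=9, i=-1
j=0: 13>9, skip
j=1: 7≤9, i=0, swap(0,1) ⇒ 7 13 3 10 8 5 6 9
j=2: 3≤9, i=1, swap(1,2) ⇒ 7 3 13 10 8 5 6 9
j=3: 10>9, skip
j=4: 8≤9, i=2, swap(2,4) ⇒ 7 3 8 10 13 5 6 9
j=5: 5≤9, i=3, swap(3,5) ⇒ 7 3 8 5 13 10 6 9
j=6: 6≤9, i=4, swap(4,6) ⇒ 7 3 8 5 6 10 13 9
swap(5,7) ⇒ 7 3 8 5 6 9 13 10; return 5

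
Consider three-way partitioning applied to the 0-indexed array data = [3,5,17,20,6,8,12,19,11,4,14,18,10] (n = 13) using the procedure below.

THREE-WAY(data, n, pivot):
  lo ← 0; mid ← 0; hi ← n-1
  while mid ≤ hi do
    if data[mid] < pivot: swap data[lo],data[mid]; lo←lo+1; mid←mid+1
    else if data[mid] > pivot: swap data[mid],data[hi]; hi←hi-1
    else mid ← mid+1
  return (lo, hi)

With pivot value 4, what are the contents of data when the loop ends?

[3,4,20,6,8,12,19,11,17,14,18,10,5]

lo=0 mid=0 hi=12
3<4: swap(0,0), lo=1 mid=1 ⇒ [3,5,17,20,6,8,12,19,11,4,14,18,10]
5>4: swap(1,12), hi=11 ⇒ [3,10,17,20,6,8,12,19,11,4,14,18,5]
10>4: swap(1,11), hi=10 ⇒ [3,18,17,20,6,8,12,19,11,4,14,10,5]
18>4: swap(1,10), hi=9 ⇒ [3,14,17,20,6,8,12,19,11,4,18,10,5]
14>4: swap(1,9), hi=8 ⇒ [3,4,17,20,6,8,12,19,11,14,18,10,5]
4=4: mid=2
17>4: swap(2,8), hi=7 ⇒ [3,4,11,20,6,8,12,19,17,14,18,10,5]
11>4: swap(2,7), hi=6 ⇒ [3,4,19,20,6,8,12,11,17,14,18,10,5]
19>4: swap(2,6), hi=5 ⇒ [3,4,12,20,6,8,19,11,17,14,18,10,5]
12>4: swap(2,5), hi=4 ⇒ [3,4,8,20,6,12,19,11,17,14,18,10,5]
8>4: swap(2,4), hi=3 ⇒ [3,4,6,20,8,12,19,11,17,14,18,10,5]
6>4: swap(2,3), hi=2 ⇒ [3,4,20,6,8,12,19,11,17,14,18,10,5]
20>4: swap(2,2), hi=1 ⇒ [3,4,20,6,8,12,19,11,17,14,18,10,5]
done. lo=1 hi=1; data=[3,4,20,6,8,12,19,11,17,14,18,10,5]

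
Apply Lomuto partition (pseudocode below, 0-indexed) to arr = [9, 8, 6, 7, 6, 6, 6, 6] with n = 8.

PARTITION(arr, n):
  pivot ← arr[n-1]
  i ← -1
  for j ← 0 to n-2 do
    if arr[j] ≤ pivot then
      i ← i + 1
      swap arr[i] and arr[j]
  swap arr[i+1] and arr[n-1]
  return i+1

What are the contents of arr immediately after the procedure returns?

[6, 6, 6, 6, 6, 9, 7, 8]

pivot = arr[7] = 6; i = -1
j=0: arr[0]=9 > 6 → no swap
j=1: arr[1]=8 > 6 → no swap
j=2: arr[2]=6 ≤ 6 → i=0, swap arr[0],arr[2] → [6, 8, 9, 7, 6, 6, 6, 6]
j=3: arr[3]=7 > 6 → no swap
j=4: arr[4]=6 ≤ 6 → i=1, swap arr[1],arr[4] → [6, 6, 9, 7, 8, 6, 6, 6]
j=5: arr[5]=6 ≤ 6 → i=2, swap arr[2],arr[5] → [6, 6, 6, 7, 8, 9, 6, 6]
j=6: arr[6]=6 ≤ 6 → i=3, swap arr[3],arr[6] → [6, 6, 6, 6, 8, 9, 7, 6]
final swap arr[4],arr[7] → [6, 6, 6, 6, 6, 9, 7, 8]; return 4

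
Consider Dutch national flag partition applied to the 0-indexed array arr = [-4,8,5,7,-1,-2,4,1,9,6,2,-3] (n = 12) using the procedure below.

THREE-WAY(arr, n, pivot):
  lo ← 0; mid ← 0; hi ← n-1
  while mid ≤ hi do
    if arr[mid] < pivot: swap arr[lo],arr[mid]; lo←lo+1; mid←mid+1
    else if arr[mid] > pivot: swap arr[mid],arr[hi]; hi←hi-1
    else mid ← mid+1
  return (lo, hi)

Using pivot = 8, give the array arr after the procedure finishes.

pivot = 8; lo=0, mid=0, hi=11
arr[mid]=-4<8: swap arr[0],arr[0]; lo=1,mid=1 → [-4,8,5,7,-1,-2,4,1,9,6,2,-3]
arr[mid]=8=8: mid=2
arr[mid]=5<8: swap arr[1],arr[2]; lo=2,mid=3 → [-4,5,8,7,-1,-2,4,1,9,6,2,-3]
arr[mid]=7<8: swap arr[2],arr[3]; lo=3,mid=4 → [-4,5,7,8,-1,-2,4,1,9,6,2,-3]
arr[mid]=-1<8: swap arr[3],arr[4]; lo=4,mid=5 → [-4,5,7,-1,8,-2,4,1,9,6,2,-3]
arr[mid]=-2<8: swap arr[4],arr[5]; lo=5,mid=6 → [-4,5,7,-1,-2,8,4,1,9,6,2,-3]
arr[mid]=4<8: swap arr[5],arr[6]; lo=6,mid=7 → [-4,5,7,-1,-2,4,8,1,9,6,2,-3]
arr[mid]=1<8: swap arr[6],arr[7]; lo=7,mid=8 → [-4,5,7,-1,-2,4,1,8,9,6,2,-3]
arr[mid]=9>8: swap arr[8],arr[11]; hi=10 → [-4,5,7,-1,-2,4,1,8,-3,6,2,9]
arr[mid]=-3<8: swap arr[7],arr[8]; lo=8,mid=9 → [-4,5,7,-1,-2,4,1,-3,8,6,2,9]
arr[mid]=6<8: swap arr[8],arr[9]; lo=9,mid=10 → [-4,5,7,-1,-2,4,1,-3,6,8,2,9]
arr[mid]=2<8: swap arr[9],arr[10]; lo=10,mid=11 → [-4,5,7,-1,-2,4,1,-3,6,2,8,9]
end: lo=10, hi=10; arr = [-4,5,7,-1,-2,4,1,-3,6,2,8,9]

[-4,5,7,-1,-2,4,1,-3,6,2,8,9]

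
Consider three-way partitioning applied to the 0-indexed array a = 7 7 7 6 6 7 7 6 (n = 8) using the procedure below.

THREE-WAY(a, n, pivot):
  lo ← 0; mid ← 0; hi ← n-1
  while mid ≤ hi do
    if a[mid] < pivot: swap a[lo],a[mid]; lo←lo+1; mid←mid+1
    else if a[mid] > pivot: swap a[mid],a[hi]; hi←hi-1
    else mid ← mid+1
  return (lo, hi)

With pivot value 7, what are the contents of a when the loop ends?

pivot = 7; lo=0, mid=0, hi=7
a[mid]=7=7: mid=1
a[mid]=7=7: mid=2
a[mid]=7=7: mid=3
a[mid]=6<7: swap a[0],a[3]; lo=1,mid=4 → 6 7 7 7 6 7 7 6
a[mid]=6<7: swap a[1],a[4]; lo=2,mid=5 → 6 6 7 7 7 7 7 6
a[mid]=7=7: mid=6
a[mid]=7=7: mid=7
a[mid]=6<7: swap a[2],a[7]; lo=3,mid=8 → 6 6 6 7 7 7 7 7
end: lo=3, hi=7; a = 6 6 6 7 7 7 7 7

6 6 6 7 7 7 7 7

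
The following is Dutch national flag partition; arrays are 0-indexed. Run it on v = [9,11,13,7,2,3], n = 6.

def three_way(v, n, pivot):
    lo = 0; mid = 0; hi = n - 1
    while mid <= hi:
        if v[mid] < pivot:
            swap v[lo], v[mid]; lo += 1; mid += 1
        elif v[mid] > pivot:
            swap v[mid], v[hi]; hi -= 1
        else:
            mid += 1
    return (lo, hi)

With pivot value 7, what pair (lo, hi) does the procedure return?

(2, 2)

pivot = 7; lo=0, mid=0, hi=5
v[mid]=9>7: swap v[0],v[5]; hi=4 → [3,11,13,7,2,9]
v[mid]=3<7: swap v[0],v[0]; lo=1,mid=1 → [3,11,13,7,2,9]
v[mid]=11>7: swap v[1],v[4]; hi=3 → [3,2,13,7,11,9]
v[mid]=2<7: swap v[1],v[1]; lo=2,mid=2 → [3,2,13,7,11,9]
v[mid]=13>7: swap v[2],v[3]; hi=2 → [3,2,7,13,11,9]
v[mid]=7=7: mid=3
end: lo=2, hi=2; v = [3,2,7,13,11,9]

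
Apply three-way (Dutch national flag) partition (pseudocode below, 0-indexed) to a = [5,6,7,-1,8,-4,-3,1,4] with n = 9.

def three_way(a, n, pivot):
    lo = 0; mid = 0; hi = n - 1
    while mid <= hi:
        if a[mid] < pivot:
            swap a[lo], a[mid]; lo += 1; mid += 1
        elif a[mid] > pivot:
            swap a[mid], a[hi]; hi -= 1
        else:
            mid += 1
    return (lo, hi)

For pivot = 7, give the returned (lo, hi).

(7, 7)

pivot = 7; lo=0, mid=0, hi=8
a[mid]=5<7: swap a[0],a[0]; lo=1,mid=1 → [5,6,7,-1,8,-4,-3,1,4]
a[mid]=6<7: swap a[1],a[1]; lo=2,mid=2 → [5,6,7,-1,8,-4,-3,1,4]
a[mid]=7=7: mid=3
a[mid]=-1<7: swap a[2],a[3]; lo=3,mid=4 → [5,6,-1,7,8,-4,-3,1,4]
a[mid]=8>7: swap a[4],a[8]; hi=7 → [5,6,-1,7,4,-4,-3,1,8]
a[mid]=4<7: swap a[3],a[4]; lo=4,mid=5 → [5,6,-1,4,7,-4,-3,1,8]
a[mid]=-4<7: swap a[4],a[5]; lo=5,mid=6 → [5,6,-1,4,-4,7,-3,1,8]
a[mid]=-3<7: swap a[5],a[6]; lo=6,mid=7 → [5,6,-1,4,-4,-3,7,1,8]
a[mid]=1<7: swap a[6],a[7]; lo=7,mid=8 → [5,6,-1,4,-4,-3,1,7,8]
end: lo=7, hi=7; a = [5,6,-1,4,-4,-3,1,7,8]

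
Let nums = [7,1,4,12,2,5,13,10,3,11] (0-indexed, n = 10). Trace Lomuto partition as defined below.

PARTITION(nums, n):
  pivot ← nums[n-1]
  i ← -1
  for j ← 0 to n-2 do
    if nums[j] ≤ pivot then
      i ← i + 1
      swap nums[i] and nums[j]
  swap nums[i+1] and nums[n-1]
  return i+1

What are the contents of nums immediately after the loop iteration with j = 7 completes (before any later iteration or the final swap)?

[7,1,4,2,5,10,13,12,3,11]

pivot = nums[9] = 11; i = -1
j=0: nums[0]=7 ≤ 11 → i=0, swap nums[0],nums[0] (no change) → [7,1,4,12,2,5,13,10,3,11]
j=1: nums[1]=1 ≤ 11 → i=1, swap nums[1],nums[1] (no change) → [7,1,4,12,2,5,13,10,3,11]
j=2: nums[2]=4 ≤ 11 → i=2, swap nums[2],nums[2] (no change) → [7,1,4,12,2,5,13,10,3,11]
j=3: nums[3]=12 > 11 → no swap
j=4: nums[4]=2 ≤ 11 → i=3, swap nums[3],nums[4] → [7,1,4,2,12,5,13,10,3,11]
j=5: nums[5]=5 ≤ 11 → i=4, swap nums[4],nums[5] → [7,1,4,2,5,12,13,10,3,11]
j=6: nums[6]=13 > 11 → no swap
j=7: nums[7]=10 ≤ 11 → i=5, swap nums[5],nums[7] → [7,1,4,2,5,10,13,12,3,11]
(after j=7) nums = [7,1,4,2,5,10,13,12,3,11]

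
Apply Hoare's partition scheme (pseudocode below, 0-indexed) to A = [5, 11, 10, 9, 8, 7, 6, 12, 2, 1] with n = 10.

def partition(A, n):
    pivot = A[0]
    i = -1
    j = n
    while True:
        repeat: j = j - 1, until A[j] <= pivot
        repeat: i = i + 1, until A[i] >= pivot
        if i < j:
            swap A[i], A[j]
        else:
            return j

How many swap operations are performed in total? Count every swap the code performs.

pivot=5
j stops at 9 (1), i stops at 0 (5); swap ⇒ [1, 11, 10, 9, 8, 7, 6, 12, 2, 5]
j stops at 8 (2), i stops at 1 (11); swap ⇒ [1, 2, 10, 9, 8, 7, 6, 12, 11, 5]
j stops at 1, i stops at 2; i≥j ⇒ return 1. A=[1, 2, 10, 9, 8, 7, 6, 12, 11, 5]

2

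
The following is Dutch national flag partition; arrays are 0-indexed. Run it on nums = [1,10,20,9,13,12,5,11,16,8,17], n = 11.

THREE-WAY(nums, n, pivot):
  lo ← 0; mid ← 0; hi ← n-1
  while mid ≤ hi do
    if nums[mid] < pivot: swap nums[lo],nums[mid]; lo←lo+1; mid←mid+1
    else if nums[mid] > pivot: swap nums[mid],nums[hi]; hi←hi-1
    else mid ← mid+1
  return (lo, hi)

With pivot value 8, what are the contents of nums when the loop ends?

[1,5,8,13,12,9,11,16,20,17,10]

pivot = 8; lo=0, mid=0, hi=10
nums[mid]=1<8: swap nums[0],nums[0]; lo=1,mid=1 → [1,10,20,9,13,12,5,11,16,8,17]
nums[mid]=10>8: swap nums[1],nums[10]; hi=9 → [1,17,20,9,13,12,5,11,16,8,10]
nums[mid]=17>8: swap nums[1],nums[9]; hi=8 → [1,8,20,9,13,12,5,11,16,17,10]
nums[mid]=8=8: mid=2
nums[mid]=20>8: swap nums[2],nums[8]; hi=7 → [1,8,16,9,13,12,5,11,20,17,10]
nums[mid]=16>8: swap nums[2],nums[7]; hi=6 → [1,8,11,9,13,12,5,16,20,17,10]
nums[mid]=11>8: swap nums[2],nums[6]; hi=5 → [1,8,5,9,13,12,11,16,20,17,10]
nums[mid]=5<8: swap nums[1],nums[2]; lo=2,mid=3 → [1,5,8,9,13,12,11,16,20,17,10]
nums[mid]=9>8: swap nums[3],nums[5]; hi=4 → [1,5,8,12,13,9,11,16,20,17,10]
nums[mid]=12>8: swap nums[3],nums[4]; hi=3 → [1,5,8,13,12,9,11,16,20,17,10]
nums[mid]=13>8: swap nums[3],nums[3]; hi=2 → [1,5,8,13,12,9,11,16,20,17,10]
end: lo=2, hi=2; nums = [1,5,8,13,12,9,11,16,20,17,10]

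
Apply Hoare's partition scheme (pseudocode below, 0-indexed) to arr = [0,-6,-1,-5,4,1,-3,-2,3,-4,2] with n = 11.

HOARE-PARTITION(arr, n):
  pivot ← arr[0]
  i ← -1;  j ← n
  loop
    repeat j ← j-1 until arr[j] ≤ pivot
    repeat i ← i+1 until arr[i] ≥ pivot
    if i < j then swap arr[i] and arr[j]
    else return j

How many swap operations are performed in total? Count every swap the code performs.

3

pivot = arr[0] = 0; i = -1, j = 11
j→9 (arr[9]=-4≤0), i→0 (arr[0]=0≥0); i<j, swap → [-4,-6,-1,-5,4,1,-3,-2,3,0,2]
j→7 (arr[7]=-2≤0), i→4 (arr[4]=4≥0); i<j, swap → [-4,-6,-1,-5,-2,1,-3,4,3,0,2]
j→6 (arr[6]=-3≤0), i→5 (arr[5]=1≥0); i<j, swap → [-4,-6,-1,-5,-2,-3,1,4,3,0,2]
j→5, i→6; i≥j, return j=5. arr = [-4,-6,-1,-5,-2,-3,1,4,3,0,2]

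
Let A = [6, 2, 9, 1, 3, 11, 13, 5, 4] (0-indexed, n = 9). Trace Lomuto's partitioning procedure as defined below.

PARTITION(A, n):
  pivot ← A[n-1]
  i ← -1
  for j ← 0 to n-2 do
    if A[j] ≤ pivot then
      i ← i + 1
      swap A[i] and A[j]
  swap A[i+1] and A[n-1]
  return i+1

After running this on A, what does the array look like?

[2, 1, 3, 4, 9, 11, 13, 5, 6]

pivot = A[8] = 4; i = -1
j=0: A[0]=6 > 4 → no swap
j=1: A[1]=2 ≤ 4 → i=0, swap A[0],A[1] → [2, 6, 9, 1, 3, 11, 13, 5, 4]
j=2: A[2]=9 > 4 → no swap
j=3: A[3]=1 ≤ 4 → i=1, swap A[1],A[3] → [2, 1, 9, 6, 3, 11, 13, 5, 4]
j=4: A[4]=3 ≤ 4 → i=2, swap A[2],A[4] → [2, 1, 3, 6, 9, 11, 13, 5, 4]
j=5: A[5]=11 > 4 → no swap
j=6: A[6]=13 > 4 → no swap
j=7: A[7]=5 > 4 → no swap
final swap A[3],A[8] → [2, 1, 3, 4, 9, 11, 13, 5, 6]; return 3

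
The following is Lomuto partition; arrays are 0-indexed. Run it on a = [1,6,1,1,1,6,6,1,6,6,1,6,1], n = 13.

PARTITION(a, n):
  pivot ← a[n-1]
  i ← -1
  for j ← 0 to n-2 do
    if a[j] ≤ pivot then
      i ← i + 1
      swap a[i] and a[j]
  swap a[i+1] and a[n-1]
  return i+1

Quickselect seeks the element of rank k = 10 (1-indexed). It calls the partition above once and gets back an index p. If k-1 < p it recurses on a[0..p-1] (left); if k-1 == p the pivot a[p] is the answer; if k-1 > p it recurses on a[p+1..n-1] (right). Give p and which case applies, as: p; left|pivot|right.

pivot = a[12] = 1; i = -1
j=0: a[0]=1 ≤ 1 → i=0, swap a[0],a[0] (no change) → [1,6,1,1,1,6,6,1,6,6,1,6,1]
j=1: a[1]=6 > 1 → no swap
j=2: a[2]=1 ≤ 1 → i=1, swap a[1],a[2] → [1,1,6,1,1,6,6,1,6,6,1,6,1]
j=3: a[3]=1 ≤ 1 → i=2, swap a[2],a[3] → [1,1,1,6,1,6,6,1,6,6,1,6,1]
j=4: a[4]=1 ≤ 1 → i=3, swap a[3],a[4] → [1,1,1,1,6,6,6,1,6,6,1,6,1]
j=5: a[5]=6 > 1 → no swap
j=6: a[6]=6 > 1 → no swap
j=7: a[7]=1 ≤ 1 → i=4, swap a[4],a[7] → [1,1,1,1,1,6,6,6,6,6,1,6,1]
j=8: a[8]=6 > 1 → no swap
j=9: a[9]=6 > 1 → no swap
j=10: a[10]=1 ≤ 1 → i=5, swap a[5],a[10] → [1,1,1,1,1,1,6,6,6,6,6,6,1]
j=11: a[11]=6 > 1 → no swap
final swap a[6],a[12] → [1,1,1,1,1,1,1,6,6,6,6,6,6]; return 6
p = 6; k-1 = 9 > 6 ⇒ right

6; right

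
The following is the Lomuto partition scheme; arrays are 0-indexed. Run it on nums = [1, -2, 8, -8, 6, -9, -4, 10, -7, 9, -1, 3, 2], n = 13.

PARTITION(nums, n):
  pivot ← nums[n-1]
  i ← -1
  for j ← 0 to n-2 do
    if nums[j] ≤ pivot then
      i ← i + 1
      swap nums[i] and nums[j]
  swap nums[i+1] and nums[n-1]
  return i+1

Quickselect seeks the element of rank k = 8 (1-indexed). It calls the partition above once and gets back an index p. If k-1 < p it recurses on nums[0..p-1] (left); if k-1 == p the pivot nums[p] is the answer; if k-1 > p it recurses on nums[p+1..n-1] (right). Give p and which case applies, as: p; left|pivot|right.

pivot=2, i=-1
j=0: 1≤2, i=0, swap(0,0) ⇒ [1, -2, 8, -8, 6, -9, -4, 10, -7, 9, -1, 3, 2]
j=1: -2≤2, i=1, swap(1,1) ⇒ [1, -2, 8, -8, 6, -9, -4, 10, -7, 9, -1, 3, 2]
j=2: 8>2, skip
j=3: -8≤2, i=2, swap(2,3) ⇒ [1, -2, -8, 8, 6, -9, -4, 10, -7, 9, -1, 3, 2]
j=4: 6>2, skip
j=5: -9≤2, i=3, swap(3,5) ⇒ [1, -2, -8, -9, 6, 8, -4, 10, -7, 9, -1, 3, 2]
j=6: -4≤2, i=4, swap(4,6) ⇒ [1, -2, -8, -9, -4, 8, 6, 10, -7, 9, -1, 3, 2]
j=7: 10>2, skip
j=8: -7≤2, i=5, swap(5,8) ⇒ [1, -2, -8, -9, -4, -7, 6, 10, 8, 9, -1, 3, 2]
j=9: 9>2, skip
j=10: -1≤2, i=6, swap(6,10) ⇒ [1, -2, -8, -9, -4, -7, -1, 10, 8, 9, 6, 3, 2]
j=11: 3>2, skip
swap(7,12) ⇒ [1, -2, -8, -9, -4, -7, -1, 2, 8, 9, 6, 3, 10]; return 7
p = 7; k-1 = 7 == 7 ⇒ pivot

7; pivot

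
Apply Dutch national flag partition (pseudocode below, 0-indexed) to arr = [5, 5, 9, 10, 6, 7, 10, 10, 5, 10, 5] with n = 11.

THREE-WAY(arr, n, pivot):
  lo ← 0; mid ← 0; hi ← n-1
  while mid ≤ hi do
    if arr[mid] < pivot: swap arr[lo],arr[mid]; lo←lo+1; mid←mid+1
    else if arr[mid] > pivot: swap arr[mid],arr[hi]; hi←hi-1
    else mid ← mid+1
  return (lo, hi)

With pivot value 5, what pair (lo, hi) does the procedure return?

lo=0 mid=0 hi=10
5=5: mid=1
5=5: mid=2
9>5: swap(2,10), hi=9 ⇒ [5, 5, 5, 10, 6, 7, 10, 10, 5, 10, 9]
5=5: mid=3
10>5: swap(3,9), hi=8 ⇒ [5, 5, 5, 10, 6, 7, 10, 10, 5, 10, 9]
10>5: swap(3,8), hi=7 ⇒ [5, 5, 5, 5, 6, 7, 10, 10, 10, 10, 9]
5=5: mid=4
6>5: swap(4,7), hi=6 ⇒ [5, 5, 5, 5, 10, 7, 10, 6, 10, 10, 9]
10>5: swap(4,6), hi=5 ⇒ [5, 5, 5, 5, 10, 7, 10, 6, 10, 10, 9]
10>5: swap(4,5), hi=4 ⇒ [5, 5, 5, 5, 7, 10, 10, 6, 10, 10, 9]
7>5: swap(4,4), hi=3 ⇒ [5, 5, 5, 5, 7, 10, 10, 6, 10, 10, 9]
done. lo=0 hi=3; arr=[5, 5, 5, 5, 7, 10, 10, 6, 10, 10, 9]

(0, 3)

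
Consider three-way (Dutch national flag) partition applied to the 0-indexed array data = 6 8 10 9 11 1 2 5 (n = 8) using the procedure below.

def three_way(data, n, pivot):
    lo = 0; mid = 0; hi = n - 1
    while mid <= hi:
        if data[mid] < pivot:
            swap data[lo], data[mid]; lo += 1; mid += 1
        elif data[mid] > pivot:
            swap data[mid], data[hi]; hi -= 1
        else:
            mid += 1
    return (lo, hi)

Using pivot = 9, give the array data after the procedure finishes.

6 8 5 2 1 9 11 10

lo=0 mid=0 hi=7
6<9: swap(0,0), lo=1 mid=1 ⇒ 6 8 10 9 11 1 2 5
8<9: swap(1,1), lo=2 mid=2 ⇒ 6 8 10 9 11 1 2 5
10>9: swap(2,7), hi=6 ⇒ 6 8 5 9 11 1 2 10
5<9: swap(2,2), lo=3 mid=3 ⇒ 6 8 5 9 11 1 2 10
9=9: mid=4
11>9: swap(4,6), hi=5 ⇒ 6 8 5 9 2 1 11 10
2<9: swap(3,4), lo=4 mid=5 ⇒ 6 8 5 2 9 1 11 10
1<9: swap(4,5), lo=5 mid=6 ⇒ 6 8 5 2 1 9 11 10
done. lo=5 hi=5; data=6 8 5 2 1 9 11 10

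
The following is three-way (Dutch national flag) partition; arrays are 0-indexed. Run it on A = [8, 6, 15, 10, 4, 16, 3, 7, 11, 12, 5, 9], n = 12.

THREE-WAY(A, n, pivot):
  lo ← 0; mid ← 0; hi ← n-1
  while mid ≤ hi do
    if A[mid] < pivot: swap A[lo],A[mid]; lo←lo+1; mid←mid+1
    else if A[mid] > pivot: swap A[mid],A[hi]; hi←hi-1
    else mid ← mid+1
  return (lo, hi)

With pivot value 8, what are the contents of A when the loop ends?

pivot = 8; lo=0, mid=0, hi=11
A[mid]=8=8: mid=1
A[mid]=6<8: swap A[0],A[1]; lo=1,mid=2 → [6, 8, 15, 10, 4, 16, 3, 7, 11, 12, 5, 9]
A[mid]=15>8: swap A[2],A[11]; hi=10 → [6, 8, 9, 10, 4, 16, 3, 7, 11, 12, 5, 15]
A[mid]=9>8: swap A[2],A[10]; hi=9 → [6, 8, 5, 10, 4, 16, 3, 7, 11, 12, 9, 15]
A[mid]=5<8: swap A[1],A[2]; lo=2,mid=3 → [6, 5, 8, 10, 4, 16, 3, 7, 11, 12, 9, 15]
A[mid]=10>8: swap A[3],A[9]; hi=8 → [6, 5, 8, 12, 4, 16, 3, 7, 11, 10, 9, 15]
A[mid]=12>8: swap A[3],A[8]; hi=7 → [6, 5, 8, 11, 4, 16, 3, 7, 12, 10, 9, 15]
A[mid]=11>8: swap A[3],A[7]; hi=6 → [6, 5, 8, 7, 4, 16, 3, 11, 12, 10, 9, 15]
A[mid]=7<8: swap A[2],A[3]; lo=3,mid=4 → [6, 5, 7, 8, 4, 16, 3, 11, 12, 10, 9, 15]
A[mid]=4<8: swap A[3],A[4]; lo=4,mid=5 → [6, 5, 7, 4, 8, 16, 3, 11, 12, 10, 9, 15]
A[mid]=16>8: swap A[5],A[6]; hi=5 → [6, 5, 7, 4, 8, 3, 16, 11, 12, 10, 9, 15]
A[mid]=3<8: swap A[4],A[5]; lo=5,mid=6 → [6, 5, 7, 4, 3, 8, 16, 11, 12, 10, 9, 15]
end: lo=5, hi=5; A = [6, 5, 7, 4, 3, 8, 16, 11, 12, 10, 9, 15]

[6, 5, 7, 4, 3, 8, 16, 11, 12, 10, 9, 15]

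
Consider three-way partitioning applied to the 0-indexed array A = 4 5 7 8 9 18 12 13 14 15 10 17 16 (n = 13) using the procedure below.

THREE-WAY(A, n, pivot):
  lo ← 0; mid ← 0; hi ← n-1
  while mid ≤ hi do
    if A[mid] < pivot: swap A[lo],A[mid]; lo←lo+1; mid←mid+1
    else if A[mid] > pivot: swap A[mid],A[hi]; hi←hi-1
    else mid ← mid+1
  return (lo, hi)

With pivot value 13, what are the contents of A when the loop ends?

pivot = 13; lo=0, mid=0, hi=12
A[mid]=4<13: swap A[0],A[0]; lo=1,mid=1 → 4 5 7 8 9 18 12 13 14 15 10 17 16
A[mid]=5<13: swap A[1],A[1]; lo=2,mid=2 → 4 5 7 8 9 18 12 13 14 15 10 17 16
A[mid]=7<13: swap A[2],A[2]; lo=3,mid=3 → 4 5 7 8 9 18 12 13 14 15 10 17 16
A[mid]=8<13: swap A[3],A[3]; lo=4,mid=4 → 4 5 7 8 9 18 12 13 14 15 10 17 16
A[mid]=9<13: swap A[4],A[4]; lo=5,mid=5 → 4 5 7 8 9 18 12 13 14 15 10 17 16
A[mid]=18>13: swap A[5],A[12]; hi=11 → 4 5 7 8 9 16 12 13 14 15 10 17 18
A[mid]=16>13: swap A[5],A[11]; hi=10 → 4 5 7 8 9 17 12 13 14 15 10 16 18
A[mid]=17>13: swap A[5],A[10]; hi=9 → 4 5 7 8 9 10 12 13 14 15 17 16 18
A[mid]=10<13: swap A[5],A[5]; lo=6,mid=6 → 4 5 7 8 9 10 12 13 14 15 17 16 18
A[mid]=12<13: swap A[6],A[6]; lo=7,mid=7 → 4 5 7 8 9 10 12 13 14 15 17 16 18
A[mid]=13=13: mid=8
A[mid]=14>13: swap A[8],A[9]; hi=8 → 4 5 7 8 9 10 12 13 15 14 17 16 18
A[mid]=15>13: swap A[8],A[8]; hi=7 → 4 5 7 8 9 10 12 13 15 14 17 16 18
end: lo=7, hi=7; A = 4 5 7 8 9 10 12 13 15 14 17 16 18

4 5 7 8 9 10 12 13 15 14 17 16 18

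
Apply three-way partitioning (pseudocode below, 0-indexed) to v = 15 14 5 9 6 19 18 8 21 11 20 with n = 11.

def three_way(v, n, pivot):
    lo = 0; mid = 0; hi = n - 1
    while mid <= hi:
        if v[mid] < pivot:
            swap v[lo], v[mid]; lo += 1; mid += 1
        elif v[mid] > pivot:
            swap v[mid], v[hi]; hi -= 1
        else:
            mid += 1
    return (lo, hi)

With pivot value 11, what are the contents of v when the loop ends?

8 5 9 6 11 18 19 21 14 20 15

lo=0 mid=0 hi=10
15>11: swap(0,10), hi=9 ⇒ 20 14 5 9 6 19 18 8 21 11 15
20>11: swap(0,9), hi=8 ⇒ 11 14 5 9 6 19 18 8 21 20 15
11=11: mid=1
14>11: swap(1,8), hi=7 ⇒ 11 21 5 9 6 19 18 8 14 20 15
21>11: swap(1,7), hi=6 ⇒ 11 8 5 9 6 19 18 21 14 20 15
8<11: swap(0,1), lo=1 mid=2 ⇒ 8 11 5 9 6 19 18 21 14 20 15
5<11: swap(1,2), lo=2 mid=3 ⇒ 8 5 11 9 6 19 18 21 14 20 15
9<11: swap(2,3), lo=3 mid=4 ⇒ 8 5 9 11 6 19 18 21 14 20 15
6<11: swap(3,4), lo=4 mid=5 ⇒ 8 5 9 6 11 19 18 21 14 20 15
19>11: swap(5,6), hi=5 ⇒ 8 5 9 6 11 18 19 21 14 20 15
18>11: swap(5,5), hi=4 ⇒ 8 5 9 6 11 18 19 21 14 20 15
done. lo=4 hi=4; v=8 5 9 6 11 18 19 21 14 20 15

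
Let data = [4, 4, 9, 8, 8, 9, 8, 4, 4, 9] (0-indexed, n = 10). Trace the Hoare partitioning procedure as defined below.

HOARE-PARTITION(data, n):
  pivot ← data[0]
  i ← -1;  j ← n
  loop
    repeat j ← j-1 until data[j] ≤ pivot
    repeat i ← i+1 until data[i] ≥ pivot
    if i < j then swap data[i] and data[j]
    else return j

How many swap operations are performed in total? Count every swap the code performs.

2

pivot = data[0] = 4; i = -1, j = 10
j→8 (data[8]=4≤4), i→0 (data[0]=4≥4); i<j, swap → [4, 4, 9, 8, 8, 9, 8, 4, 4, 9]
j→7 (data[7]=4≤4), i→1 (data[1]=4≥4); i<j, swap → [4, 4, 9, 8, 8, 9, 8, 4, 4, 9]
j→1, i→2; i≥j, return j=1. data = [4, 4, 9, 8, 8, 9, 8, 4, 4, 9]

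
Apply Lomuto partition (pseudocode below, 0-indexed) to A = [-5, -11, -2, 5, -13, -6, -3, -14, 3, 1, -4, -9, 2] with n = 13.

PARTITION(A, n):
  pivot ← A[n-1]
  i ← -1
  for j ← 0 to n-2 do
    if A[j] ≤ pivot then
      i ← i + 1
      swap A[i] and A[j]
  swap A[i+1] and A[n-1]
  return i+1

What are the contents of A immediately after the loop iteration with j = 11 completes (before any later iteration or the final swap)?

pivot = A[12] = 2; i = -1
j=0: A[0]=-5 ≤ 2 → i=0, swap A[0],A[0] (no change) → [-5, -11, -2, 5, -13, -6, -3, -14, 3, 1, -4, -9, 2]
j=1: A[1]=-11 ≤ 2 → i=1, swap A[1],A[1] (no change) → [-5, -11, -2, 5, -13, -6, -3, -14, 3, 1, -4, -9, 2]
j=2: A[2]=-2 ≤ 2 → i=2, swap A[2],A[2] (no change) → [-5, -11, -2, 5, -13, -6, -3, -14, 3, 1, -4, -9, 2]
j=3: A[3]=5 > 2 → no swap
j=4: A[4]=-13 ≤ 2 → i=3, swap A[3],A[4] → [-5, -11, -2, -13, 5, -6, -3, -14, 3, 1, -4, -9, 2]
j=5: A[5]=-6 ≤ 2 → i=4, swap A[4],A[5] → [-5, -11, -2, -13, -6, 5, -3, -14, 3, 1, -4, -9, 2]
j=6: A[6]=-3 ≤ 2 → i=5, swap A[5],A[6] → [-5, -11, -2, -13, -6, -3, 5, -14, 3, 1, -4, -9, 2]
j=7: A[7]=-14 ≤ 2 → i=6, swap A[6],A[7] → [-5, -11, -2, -13, -6, -3, -14, 5, 3, 1, -4, -9, 2]
j=8: A[8]=3 > 2 → no swap
j=9: A[9]=1 ≤ 2 → i=7, swap A[7],A[9] → [-5, -11, -2, -13, -6, -3, -14, 1, 3, 5, -4, -9, 2]
j=10: A[10]=-4 ≤ 2 → i=8, swap A[8],A[10] → [-5, -11, -2, -13, -6, -3, -14, 1, -4, 5, 3, -9, 2]
j=11: A[11]=-9 ≤ 2 → i=9, swap A[9],A[11] → [-5, -11, -2, -13, -6, -3, -14, 1, -4, -9, 3, 5, 2]
(after j=11) A = [-5, -11, -2, -13, -6, -3, -14, 1, -4, -9, 3, 5, 2]

[-5, -11, -2, -13, -6, -3, -14, 1, -4, -9, 3, 5, 2]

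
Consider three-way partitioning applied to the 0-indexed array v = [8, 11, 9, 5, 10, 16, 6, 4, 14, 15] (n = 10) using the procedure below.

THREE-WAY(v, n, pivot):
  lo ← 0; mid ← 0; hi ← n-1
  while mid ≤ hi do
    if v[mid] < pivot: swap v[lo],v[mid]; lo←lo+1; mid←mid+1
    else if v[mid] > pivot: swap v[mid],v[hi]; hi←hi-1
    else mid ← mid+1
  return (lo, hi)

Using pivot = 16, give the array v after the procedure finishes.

lo=0 mid=0 hi=9
8<16: swap(0,0), lo=1 mid=1 ⇒ [8, 11, 9, 5, 10, 16, 6, 4, 14, 15]
11<16: swap(1,1), lo=2 mid=2 ⇒ [8, 11, 9, 5, 10, 16, 6, 4, 14, 15]
9<16: swap(2,2), lo=3 mid=3 ⇒ [8, 11, 9, 5, 10, 16, 6, 4, 14, 15]
5<16: swap(3,3), lo=4 mid=4 ⇒ [8, 11, 9, 5, 10, 16, 6, 4, 14, 15]
10<16: swap(4,4), lo=5 mid=5 ⇒ [8, 11, 9, 5, 10, 16, 6, 4, 14, 15]
16=16: mid=6
6<16: swap(5,6), lo=6 mid=7 ⇒ [8, 11, 9, 5, 10, 6, 16, 4, 14, 15]
4<16: swap(6,7), lo=7 mid=8 ⇒ [8, 11, 9, 5, 10, 6, 4, 16, 14, 15]
14<16: swap(7,8), lo=8 mid=9 ⇒ [8, 11, 9, 5, 10, 6, 4, 14, 16, 15]
15<16: swap(8,9), lo=9 mid=10 ⇒ [8, 11, 9, 5, 10, 6, 4, 14, 15, 16]
done. lo=9 hi=9; v=[8, 11, 9, 5, 10, 6, 4, 14, 15, 16]

[8, 11, 9, 5, 10, 6, 4, 14, 15, 16]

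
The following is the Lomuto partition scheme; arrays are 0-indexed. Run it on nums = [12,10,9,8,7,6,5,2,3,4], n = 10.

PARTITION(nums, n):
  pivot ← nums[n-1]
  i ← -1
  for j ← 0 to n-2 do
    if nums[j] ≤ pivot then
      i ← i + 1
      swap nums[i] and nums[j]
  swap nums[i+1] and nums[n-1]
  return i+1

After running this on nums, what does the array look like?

pivot=4, i=-1
j=0: 12>4, skip
j=1: 10>4, skip
j=2: 9>4, skip
j=3: 8>4, skip
j=4: 7>4, skip
j=5: 6>4, skip
j=6: 5>4, skip
j=7: 2≤4, i=0, swap(0,7) ⇒ [2,10,9,8,7,6,5,12,3,4]
j=8: 3≤4, i=1, swap(1,8) ⇒ [2,3,9,8,7,6,5,12,10,4]
swap(2,9) ⇒ [2,3,4,8,7,6,5,12,10,9]; return 2

[2,3,4,8,7,6,5,12,10,9]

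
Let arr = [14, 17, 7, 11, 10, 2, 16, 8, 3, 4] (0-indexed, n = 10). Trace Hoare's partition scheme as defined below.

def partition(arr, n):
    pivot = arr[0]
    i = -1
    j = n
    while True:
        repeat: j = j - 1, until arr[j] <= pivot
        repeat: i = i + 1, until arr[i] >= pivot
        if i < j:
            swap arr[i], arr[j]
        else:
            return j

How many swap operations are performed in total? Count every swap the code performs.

3

pivot=14
j stops at 9 (4), i stops at 0 (14); swap ⇒ [4, 17, 7, 11, 10, 2, 16, 8, 3, 14]
j stops at 8 (3), i stops at 1 (17); swap ⇒ [4, 3, 7, 11, 10, 2, 16, 8, 17, 14]
j stops at 7 (8), i stops at 6 (16); swap ⇒ [4, 3, 7, 11, 10, 2, 8, 16, 17, 14]
j stops at 6, i stops at 7; i≥j ⇒ return 6. arr=[4, 3, 7, 11, 10, 2, 8, 16, 17, 14]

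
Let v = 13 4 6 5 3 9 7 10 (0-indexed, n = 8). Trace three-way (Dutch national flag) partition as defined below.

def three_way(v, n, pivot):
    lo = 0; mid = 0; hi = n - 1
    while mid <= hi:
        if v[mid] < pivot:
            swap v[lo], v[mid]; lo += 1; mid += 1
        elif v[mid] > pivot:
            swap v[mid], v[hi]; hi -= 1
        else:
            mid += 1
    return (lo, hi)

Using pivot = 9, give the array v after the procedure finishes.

pivot = 9; lo=0, mid=0, hi=7
v[mid]=13>9: swap v[0],v[7]; hi=6 → 10 4 6 5 3 9 7 13
v[mid]=10>9: swap v[0],v[6]; hi=5 → 7 4 6 5 3 9 10 13
v[mid]=7<9: swap v[0],v[0]; lo=1,mid=1 → 7 4 6 5 3 9 10 13
v[mid]=4<9: swap v[1],v[1]; lo=2,mid=2 → 7 4 6 5 3 9 10 13
v[mid]=6<9: swap v[2],v[2]; lo=3,mid=3 → 7 4 6 5 3 9 10 13
v[mid]=5<9: swap v[3],v[3]; lo=4,mid=4 → 7 4 6 5 3 9 10 13
v[mid]=3<9: swap v[4],v[4]; lo=5,mid=5 → 7 4 6 5 3 9 10 13
v[mid]=9=9: mid=6
end: lo=5, hi=5; v = 7 4 6 5 3 9 10 13

7 4 6 5 3 9 10 13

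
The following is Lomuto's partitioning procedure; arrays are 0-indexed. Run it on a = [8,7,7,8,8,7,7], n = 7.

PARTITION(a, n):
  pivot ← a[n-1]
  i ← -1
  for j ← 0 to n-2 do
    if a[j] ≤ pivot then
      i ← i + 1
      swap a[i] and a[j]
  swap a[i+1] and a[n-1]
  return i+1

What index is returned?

3

pivot = a[6] = 7; i = -1
j=0: a[0]=8 > 7 → no swap
j=1: a[1]=7 ≤ 7 → i=0, swap a[0],a[1] → [7,8,7,8,8,7,7]
j=2: a[2]=7 ≤ 7 → i=1, swap a[1],a[2] → [7,7,8,8,8,7,7]
j=3: a[3]=8 > 7 → no swap
j=4: a[4]=8 > 7 → no swap
j=5: a[5]=7 ≤ 7 → i=2, swap a[2],a[5] → [7,7,7,8,8,8,7]
final swap a[3],a[6] → [7,7,7,7,8,8,8]; return 3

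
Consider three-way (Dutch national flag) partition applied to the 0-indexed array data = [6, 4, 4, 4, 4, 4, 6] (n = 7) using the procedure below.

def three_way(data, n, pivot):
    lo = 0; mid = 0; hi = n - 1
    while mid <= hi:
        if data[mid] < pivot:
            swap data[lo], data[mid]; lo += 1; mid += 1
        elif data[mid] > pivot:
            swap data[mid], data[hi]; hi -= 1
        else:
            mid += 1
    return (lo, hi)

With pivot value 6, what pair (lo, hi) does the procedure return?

lo=0 mid=0 hi=6
6=6: mid=1
4<6: swap(0,1), lo=1 mid=2 ⇒ [4, 6, 4, 4, 4, 4, 6]
4<6: swap(1,2), lo=2 mid=3 ⇒ [4, 4, 6, 4, 4, 4, 6]
4<6: swap(2,3), lo=3 mid=4 ⇒ [4, 4, 4, 6, 4, 4, 6]
4<6: swap(3,4), lo=4 mid=5 ⇒ [4, 4, 4, 4, 6, 4, 6]
4<6: swap(4,5), lo=5 mid=6 ⇒ [4, 4, 4, 4, 4, 6, 6]
6=6: mid=7
done. lo=5 hi=6; data=[4, 4, 4, 4, 4, 6, 6]

(5, 6)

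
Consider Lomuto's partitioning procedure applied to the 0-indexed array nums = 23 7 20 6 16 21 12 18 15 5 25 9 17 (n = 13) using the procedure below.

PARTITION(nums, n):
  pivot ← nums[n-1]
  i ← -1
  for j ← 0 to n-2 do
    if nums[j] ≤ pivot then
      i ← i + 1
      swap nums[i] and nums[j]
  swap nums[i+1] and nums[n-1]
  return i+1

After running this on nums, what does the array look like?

7 6 16 12 15 5 9 17 20 21 25 23 18

pivot=17, i=-1
j=0: 23>17, skip
j=1: 7≤17, i=0, swap(0,1) ⇒ 7 23 20 6 16 21 12 18 15 5 25 9 17
j=2: 20>17, skip
j=3: 6≤17, i=1, swap(1,3) ⇒ 7 6 20 23 16 21 12 18 15 5 25 9 17
j=4: 16≤17, i=2, swap(2,4) ⇒ 7 6 16 23 20 21 12 18 15 5 25 9 17
j=5: 21>17, skip
j=6: 12≤17, i=3, swap(3,6) ⇒ 7 6 16 12 20 21 23 18 15 5 25 9 17
j=7: 18>17, skip
j=8: 15≤17, i=4, swap(4,8) ⇒ 7 6 16 12 15 21 23 18 20 5 25 9 17
j=9: 5≤17, i=5, swap(5,9) ⇒ 7 6 16 12 15 5 23 18 20 21 25 9 17
j=10: 25>17, skip
j=11: 9≤17, i=6, swap(6,11) ⇒ 7 6 16 12 15 5 9 18 20 21 25 23 17
swap(7,12) ⇒ 7 6 16 12 15 5 9 17 20 21 25 23 18; return 7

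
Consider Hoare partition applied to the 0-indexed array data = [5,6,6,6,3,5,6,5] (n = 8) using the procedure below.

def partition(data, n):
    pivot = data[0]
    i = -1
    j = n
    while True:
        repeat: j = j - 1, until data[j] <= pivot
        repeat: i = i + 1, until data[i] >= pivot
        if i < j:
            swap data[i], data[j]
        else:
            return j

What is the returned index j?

pivot=5
j stops at 7 (5), i stops at 0 (5); swap ⇒ [5,6,6,6,3,5,6,5]
j stops at 5 (5), i stops at 1 (6); swap ⇒ [5,5,6,6,3,6,6,5]
j stops at 4 (3), i stops at 2 (6); swap ⇒ [5,5,3,6,6,6,6,5]
j stops at 2, i stops at 3; i≥j ⇒ return 2. data=[5,5,3,6,6,6,6,5]

2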